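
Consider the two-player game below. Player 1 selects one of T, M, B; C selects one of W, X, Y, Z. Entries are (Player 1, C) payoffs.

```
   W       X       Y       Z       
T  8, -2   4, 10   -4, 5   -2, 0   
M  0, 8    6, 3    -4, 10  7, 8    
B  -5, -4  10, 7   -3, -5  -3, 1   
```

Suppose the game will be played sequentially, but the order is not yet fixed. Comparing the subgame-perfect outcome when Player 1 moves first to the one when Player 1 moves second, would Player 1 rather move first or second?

first

If Player 1 leads: C's best replies are T→X, M→Y, B→X; Player 1's induced payoffs 4, -4, 10; outcome (B, X), payoffs (10, 7).
If C leads: Player 1's best replies are W→T, X→B, Y→B, Z→M; C's induced payoffs -2, 7, -5, 8; outcome (M, Z), payoffs (7, 8).
Player 1 gets 10 moving first and 7 moving second, so Player 1 prefers to move first.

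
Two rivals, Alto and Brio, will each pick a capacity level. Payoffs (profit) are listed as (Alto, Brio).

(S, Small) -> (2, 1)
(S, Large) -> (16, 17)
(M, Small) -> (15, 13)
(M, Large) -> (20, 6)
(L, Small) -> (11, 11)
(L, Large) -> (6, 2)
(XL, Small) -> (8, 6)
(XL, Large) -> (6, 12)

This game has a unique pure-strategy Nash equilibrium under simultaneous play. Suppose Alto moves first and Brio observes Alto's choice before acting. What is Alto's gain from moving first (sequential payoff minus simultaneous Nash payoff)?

Backward induction with Alto moving first.
- S: Brio compares 1, 17 and picks Large; Alto would get 16.
- M: Brio compares 13, 6 and picks Small; Alto would get 15.
- L: Brio compares 11, 2 and picks Small; Alto would get 11.
- XL: Brio compares 6, 12 and picks Large; Alto would get 6.
Among 16, 15, 11, 6, the best is 16 at S. Subgame-perfect outcome: (S, Large) with payoffs (16, 17).
Now find the simultaneous Nash equilibrium.
Alto's best replies: Small→M; Large→M.
Brio's best replies: S→Large; M→Small; L→Small; XL→Large.
The unique mutual best reply is (M, Small), giving (15, 13).
Alto's commitment gain: 16 − 15 = 1.

1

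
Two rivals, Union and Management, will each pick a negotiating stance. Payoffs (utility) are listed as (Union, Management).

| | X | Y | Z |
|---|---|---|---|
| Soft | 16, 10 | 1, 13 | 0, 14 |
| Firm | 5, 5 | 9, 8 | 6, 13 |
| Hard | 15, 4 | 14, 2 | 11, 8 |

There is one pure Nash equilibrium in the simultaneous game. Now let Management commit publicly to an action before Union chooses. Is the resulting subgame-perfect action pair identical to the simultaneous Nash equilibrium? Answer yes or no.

Work backward from Union's decision.
- X → Union plays Soft (best of 16, 5, 15); Management gets 10.
- Y → Union plays Hard (best of 1, 9, 14); Management gets 2.
- Z → Union plays Hard (best of 0, 6, 11); Management gets 8.
Maximizing over 10, 2, 8, Management chooses X. Subgame-perfect outcome: (Soft, X) with payoffs (16, 10).
Under simultaneous play:
Union's best replies: X→Soft; Y→Hard; Z→Hard.
Management's best replies: Soft→Z; Firm→Z; Hard→Z.
The unique mutual best reply is (Hard, Z), giving (11, 8).
Sequential outcome (Soft, X) differs from the Nash profile (Hard, Z).

no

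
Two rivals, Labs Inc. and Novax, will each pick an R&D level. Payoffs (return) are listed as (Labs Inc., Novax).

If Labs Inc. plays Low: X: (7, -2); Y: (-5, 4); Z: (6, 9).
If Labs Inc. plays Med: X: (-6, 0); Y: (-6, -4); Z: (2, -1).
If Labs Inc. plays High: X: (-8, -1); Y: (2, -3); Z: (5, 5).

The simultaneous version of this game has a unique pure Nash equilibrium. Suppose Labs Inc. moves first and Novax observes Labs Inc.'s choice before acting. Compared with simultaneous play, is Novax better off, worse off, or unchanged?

unchanged

Work backward from Novax's decision.
- Low: Novax compares -2, 4, 9 and picks Z; Labs Inc. would get 6.
- Med: Novax compares 0, -4, -1 and picks X; Labs Inc. would get -6.
- High: Novax compares -1, -3, 5 and picks Z; Labs Inc. would get 5.
Among 6, -6, 5, the best is 6 at Low. Subgame-perfect outcome: (Low, Z) with payoffs (6, 9).
For the simultaneous game, intersect best replies.
Labs Inc.'s best replies: X→Low; Y→High; Z→Low.
Novax's best replies: Low→Z; Med→X; High→Z.
The unique mutual best reply is (Low, Z), giving (6, 9).
Novax earns 9 sequentially versus 9 at the Nash outcome: unchanged.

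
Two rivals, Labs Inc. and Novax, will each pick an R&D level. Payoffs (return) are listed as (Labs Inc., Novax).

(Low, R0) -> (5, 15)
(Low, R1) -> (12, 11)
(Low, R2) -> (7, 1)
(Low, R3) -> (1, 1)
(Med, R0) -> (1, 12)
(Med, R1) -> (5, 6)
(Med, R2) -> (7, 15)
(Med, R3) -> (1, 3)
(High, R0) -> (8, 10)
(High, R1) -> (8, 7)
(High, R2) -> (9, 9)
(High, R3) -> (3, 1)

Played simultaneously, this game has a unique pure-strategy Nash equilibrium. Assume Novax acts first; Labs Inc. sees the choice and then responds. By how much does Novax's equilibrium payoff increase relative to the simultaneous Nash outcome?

Backward induction with Novax moving first.
- R0 → Labs Inc. plays High (best of 5, 1, 8); Novax gets 10.
- R1 → Labs Inc. plays Low (best of 12, 5, 8); Novax gets 11.
- R2 → Labs Inc. plays High (best of 7, 7, 9); Novax gets 9.
- R3 → Labs Inc. plays High (best of 1, 1, 3); Novax gets 1.
Novax's induced payoffs are 10, 11, 9, 1, so Novax commits to R1. Subgame-perfect outcome: (Low, R1) with payoffs (12, 11).
For the simultaneous game, intersect best replies.
Labs Inc.'s best replies: R0→High; R1→Low; R2→High; R3→High.
Novax's best replies: Low→R0; Med→R2; High→R0.
Only (High, R0) has each player best-responding; Nash payoffs (8, 10).
Novax's commitment gain: 11 − 10 = 1.

1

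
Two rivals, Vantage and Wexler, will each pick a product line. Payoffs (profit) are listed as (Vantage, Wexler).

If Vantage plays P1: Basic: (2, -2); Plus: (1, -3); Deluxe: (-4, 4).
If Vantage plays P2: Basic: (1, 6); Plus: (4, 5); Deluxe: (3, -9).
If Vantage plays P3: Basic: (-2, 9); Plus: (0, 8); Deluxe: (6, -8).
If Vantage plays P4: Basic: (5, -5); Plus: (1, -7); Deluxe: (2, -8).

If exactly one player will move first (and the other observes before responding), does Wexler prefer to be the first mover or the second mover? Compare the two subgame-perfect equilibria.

first

If Vantage leads: Wexler's best replies are P1→Deluxe, P2→Basic, P3→Basic, P4→Basic; Vantage's induced payoffs -4, 1, -2, 5; outcome (P4, Basic), payoffs (5, -5).
If Wexler leads: Vantage's best replies are Basic→P4, Plus→P2, Deluxe→P3; Wexler's induced payoffs -5, 5, -8; outcome (P2, Plus), payoffs (4, 5).
Wexler gets 5 moving first and -5 moving second, so Wexler prefers to move first.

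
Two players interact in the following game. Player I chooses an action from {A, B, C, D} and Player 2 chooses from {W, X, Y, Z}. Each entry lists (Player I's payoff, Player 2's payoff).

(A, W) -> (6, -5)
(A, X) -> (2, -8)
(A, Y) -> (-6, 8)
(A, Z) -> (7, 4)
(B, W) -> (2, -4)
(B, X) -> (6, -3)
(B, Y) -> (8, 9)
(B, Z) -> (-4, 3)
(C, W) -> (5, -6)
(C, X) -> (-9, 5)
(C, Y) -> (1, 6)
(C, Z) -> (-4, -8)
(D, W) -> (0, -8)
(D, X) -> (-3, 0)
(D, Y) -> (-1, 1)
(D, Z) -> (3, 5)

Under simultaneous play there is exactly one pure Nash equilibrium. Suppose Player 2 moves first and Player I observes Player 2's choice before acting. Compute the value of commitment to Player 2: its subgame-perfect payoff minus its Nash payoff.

Work backward from Player I's decision.
- W → Player I plays A (best of 6, 2, 5, 0); Player 2 gets -5.
- X → Player I plays B (best of 2, 6, -9, -3); Player 2 gets -3.
- Y → Player I plays B (best of -6, 8, 1, -1); Player 2 gets 9.
- Z → Player I plays A (best of 7, -4, -4, 3); Player 2 gets 4.
Player 2's induced payoffs are -5, -3, 9, 4, so Player 2 commits to Y. Subgame-perfect outcome: (B, Y) with payoffs (8, 9).
For the simultaneous game, intersect best replies.
Player I's best replies: W→A; X→B; Y→B; Z→A.
Player 2's best replies: A→Y; B→Y; C→Y; D→Z.
The unique mutual best reply is (B, Y), giving (8, 9).
Player 2's commitment gain: 9 − 9 = 0.

0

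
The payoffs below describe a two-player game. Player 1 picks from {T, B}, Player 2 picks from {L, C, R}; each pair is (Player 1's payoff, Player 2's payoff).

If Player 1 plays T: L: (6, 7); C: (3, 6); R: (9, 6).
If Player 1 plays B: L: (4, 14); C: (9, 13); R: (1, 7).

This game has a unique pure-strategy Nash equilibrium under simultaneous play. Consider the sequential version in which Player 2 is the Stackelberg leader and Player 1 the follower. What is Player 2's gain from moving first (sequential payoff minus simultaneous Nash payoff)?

6

Work backward from Player 1's decision.
- L → Player 1 plays T (best of 6, 4); Player 2 gets 7.
- C → Player 1 plays B (best of 3, 9); Player 2 gets 13.
- R → Player 1 plays T (best of 9, 1); Player 2 gets 6.
Among 7, 13, 6, the best is 13 at C. Subgame-perfect outcome: (B, C) with payoffs (9, 13).
Now find the simultaneous Nash equilibrium.
Player 1's best replies: L→T; C→B; R→T.
Player 2's best replies: T→L; B→L.
The unique mutual best reply is (T, L), giving (6, 7).
Player 2's commitment gain: 13 − 7 = 6.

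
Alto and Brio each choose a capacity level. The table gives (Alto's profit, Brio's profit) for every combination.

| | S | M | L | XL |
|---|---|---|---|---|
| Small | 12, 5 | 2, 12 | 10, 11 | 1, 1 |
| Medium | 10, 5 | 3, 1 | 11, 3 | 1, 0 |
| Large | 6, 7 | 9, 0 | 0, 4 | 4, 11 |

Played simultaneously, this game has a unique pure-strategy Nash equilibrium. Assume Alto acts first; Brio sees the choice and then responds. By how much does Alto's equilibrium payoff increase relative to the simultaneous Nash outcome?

6

Solve by backward induction (Alto leads).
- Small: BR = M, leader payoff 2.
- Medium: BR = S, leader payoff 10.
- Large: BR = XL, leader payoff 4.
Among 2, 10, 4, the best is 10 at Medium. Subgame-perfect outcome: (Medium, S) with payoffs (10, 5).
Under simultaneous play:
Alto's best replies: S→Small; M→Large; L→Medium; XL→Large.
Brio's best replies: Small→M; Medium→S; Large→XL.
Only (Large, XL) has each player best-responding; Nash payoffs (4, 11).
Alto's commitment gain: 10 − 4 = 6.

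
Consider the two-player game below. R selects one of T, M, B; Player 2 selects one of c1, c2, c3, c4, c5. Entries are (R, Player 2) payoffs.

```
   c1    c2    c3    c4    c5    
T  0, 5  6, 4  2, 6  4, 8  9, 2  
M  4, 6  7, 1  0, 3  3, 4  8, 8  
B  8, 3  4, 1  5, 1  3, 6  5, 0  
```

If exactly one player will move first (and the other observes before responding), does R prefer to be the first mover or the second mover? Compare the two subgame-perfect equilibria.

If R leads: Player 2's best replies are T→c4, M→c5, B→c4; R's induced payoffs 4, 8, 3; outcome (M, c5), payoffs (8, 8).
If Player 2 leads: R's best replies are c1→B, c2→M, c3→B, c4→T, c5→T; Player 2's induced payoffs 3, 1, 1, 8, 2; outcome (T, c4), payoffs (4, 8).
R gets 8 moving first and 4 moving second, so R prefers to move first.

first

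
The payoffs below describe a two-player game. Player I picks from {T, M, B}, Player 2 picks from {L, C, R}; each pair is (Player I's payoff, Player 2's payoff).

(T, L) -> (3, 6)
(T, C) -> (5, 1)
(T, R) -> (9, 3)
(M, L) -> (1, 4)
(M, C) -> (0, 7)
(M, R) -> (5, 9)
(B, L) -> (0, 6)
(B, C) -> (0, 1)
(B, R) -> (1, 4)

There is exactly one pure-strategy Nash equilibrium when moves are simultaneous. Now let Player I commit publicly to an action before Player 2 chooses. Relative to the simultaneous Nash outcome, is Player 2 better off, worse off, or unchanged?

better off

Backward induction with Player I moving first.
- T: Player 2 compares 6, 1, 3 and picks L; Player I would get 3.
- M: Player 2 compares 4, 7, 9 and picks R; Player I would get 5.
- B: Player 2 compares 6, 1, 4 and picks L; Player I would get 0.
Maximizing over 3, 5, 0, Player I chooses M. Subgame-perfect outcome: (M, R) with payoffs (5, 9).
Now find the simultaneous Nash equilibrium.
Player I's best replies: L→T; C→T; R→T.
Player 2's best replies: T→L; M→R; B→L.
The unique mutual best reply is (T, L), giving (3, 6).
Player 2 earns 9 sequentially versus 6 at the Nash outcome: better off.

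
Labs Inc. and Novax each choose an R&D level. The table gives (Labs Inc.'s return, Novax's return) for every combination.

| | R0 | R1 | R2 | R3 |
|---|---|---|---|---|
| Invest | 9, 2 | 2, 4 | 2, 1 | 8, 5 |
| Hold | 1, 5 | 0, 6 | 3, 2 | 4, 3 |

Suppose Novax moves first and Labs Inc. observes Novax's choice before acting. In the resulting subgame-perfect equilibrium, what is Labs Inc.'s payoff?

8

Solve by backward induction (Novax leads).
- R0 → Labs Inc. plays Invest (best of 9, 1); Novax gets 2.
- R1 → Labs Inc. plays Invest (best of 2, 0); Novax gets 4.
- R2 → Labs Inc. plays Hold (best of 2, 3); Novax gets 2.
- R3 → Labs Inc. plays Invest (best of 8, 4); Novax gets 5.
Among 2, 4, 2, 5, the best is 5 at R3. Subgame-perfect outcome: (Invest, R3) with payoffs (8, 5).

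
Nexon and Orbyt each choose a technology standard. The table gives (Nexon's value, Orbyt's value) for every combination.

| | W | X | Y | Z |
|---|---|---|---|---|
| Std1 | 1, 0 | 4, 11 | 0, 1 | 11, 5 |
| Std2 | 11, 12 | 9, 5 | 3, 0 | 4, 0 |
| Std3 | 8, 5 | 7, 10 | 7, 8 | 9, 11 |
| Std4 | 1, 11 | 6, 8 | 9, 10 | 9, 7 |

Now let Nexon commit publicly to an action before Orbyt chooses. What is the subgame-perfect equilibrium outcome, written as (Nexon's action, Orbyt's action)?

Work backward from Orbyt's decision.
- Std1: Orbyt compares 0, 11, 1, 5 and picks X; Nexon would get 4.
- Std2: Orbyt compares 12, 5, 0, 0 and picks W; Nexon would get 11.
- Std3: Orbyt compares 5, 10, 8, 11 and picks Z; Nexon would get 9.
- Std4: Orbyt compares 11, 8, 10, 7 and picks W; Nexon would get 1.
Nexon's induced payoffs are 4, 11, 9, 1, so Nexon commits to Std2. Subgame-perfect outcome: (Std2, W) with payoffs (11, 12).

(Std2, W)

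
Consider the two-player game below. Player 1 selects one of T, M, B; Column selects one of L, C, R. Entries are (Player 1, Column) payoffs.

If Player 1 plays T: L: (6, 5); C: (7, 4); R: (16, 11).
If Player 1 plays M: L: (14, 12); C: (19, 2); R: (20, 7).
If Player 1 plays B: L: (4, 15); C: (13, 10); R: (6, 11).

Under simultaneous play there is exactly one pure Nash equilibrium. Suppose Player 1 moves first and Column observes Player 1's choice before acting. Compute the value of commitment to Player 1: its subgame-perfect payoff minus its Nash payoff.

2

Column best-responds to each possible Player 1 move:
- T → Column plays R (best of 5, 4, 11); Player 1 gets 16.
- M → Column plays L (best of 12, 2, 7); Player 1 gets 14.
- B → Column plays L (best of 15, 10, 11); Player 1 gets 4.
Maximizing over 16, 14, 4, Player 1 chooses T. Subgame-perfect outcome: (T, R) with payoffs (16, 11).
For the simultaneous game, intersect best replies.
Player 1's best replies: L→M; C→M; R→M.
Column's best replies: T→R; M→L; B→L.
The unique mutual best reply is (M, L), giving (14, 12).
Player 1's commitment gain: 16 − 14 = 2.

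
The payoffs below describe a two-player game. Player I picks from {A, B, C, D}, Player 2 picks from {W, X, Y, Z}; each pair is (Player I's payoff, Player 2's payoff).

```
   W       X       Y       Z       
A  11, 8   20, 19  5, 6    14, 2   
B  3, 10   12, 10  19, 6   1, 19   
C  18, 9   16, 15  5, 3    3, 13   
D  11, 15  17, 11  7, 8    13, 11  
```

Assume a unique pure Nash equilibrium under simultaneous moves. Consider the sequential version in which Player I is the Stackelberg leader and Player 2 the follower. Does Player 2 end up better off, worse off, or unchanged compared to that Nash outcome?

Solve by backward induction (Player I leads).
- A → Player 2 plays X (best of 8, 19, 6, 2); Player I gets 20.
- B → Player 2 plays Z (best of 10, 10, 6, 19); Player I gets 1.
- C → Player 2 plays X (best of 9, 15, 3, 13); Player I gets 16.
- D → Player 2 plays W (best of 15, 11, 8, 11); Player I gets 11.
Player I's induced payoffs are 20, 1, 16, 11, so Player I commits to A. Subgame-perfect outcome: (A, X) with payoffs (20, 19).
Under simultaneous play:
Player I's best replies: W→C; X→A; Y→B; Z→A.
Player 2's best replies: A→X; B→Z; C→X; D→W.
The unique mutual best reply is (A, X), giving (20, 19).
Player 2 earns 19 sequentially versus 19 at the Nash outcome: unchanged.

unchanged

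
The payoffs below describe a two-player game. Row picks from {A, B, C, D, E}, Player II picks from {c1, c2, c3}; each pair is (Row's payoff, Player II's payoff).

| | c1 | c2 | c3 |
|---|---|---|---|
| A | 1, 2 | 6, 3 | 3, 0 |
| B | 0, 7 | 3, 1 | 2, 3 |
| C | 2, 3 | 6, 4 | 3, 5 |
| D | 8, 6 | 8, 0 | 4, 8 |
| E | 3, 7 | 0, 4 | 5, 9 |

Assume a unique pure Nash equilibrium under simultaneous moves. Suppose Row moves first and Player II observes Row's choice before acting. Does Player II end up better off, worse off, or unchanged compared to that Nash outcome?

Work backward from Player II's decision.
- A → Player II plays c2 (best of 2, 3, 0); Row gets 6.
- B → Player II plays c1 (best of 7, 1, 3); Row gets 0.
- C → Player II plays c3 (best of 3, 4, 5); Row gets 3.
- D → Player II plays c3 (best of 6, 0, 8); Row gets 4.
- E → Player II plays c3 (best of 7, 4, 9); Row gets 5.
Maximizing over 6, 0, 3, 4, 5, Row chooses A. Subgame-perfect outcome: (A, c2) with payoffs (6, 3).
For the simultaneous game, intersect best replies.
Row's best replies: c1→D; c2→D; c3→E.
Player II's best replies: A→c2; B→c1; C→c3; D→c3; E→c3.
The unique mutual best reply is (E, c3), giving (5, 9).
Player II earns 3 sequentially versus 9 at the Nash outcome: worse off.

worse off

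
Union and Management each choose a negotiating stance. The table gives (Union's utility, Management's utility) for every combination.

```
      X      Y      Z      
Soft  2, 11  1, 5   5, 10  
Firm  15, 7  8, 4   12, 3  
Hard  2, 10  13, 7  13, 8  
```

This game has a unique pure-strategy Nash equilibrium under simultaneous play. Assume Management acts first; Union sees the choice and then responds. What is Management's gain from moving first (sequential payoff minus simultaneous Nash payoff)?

1

Solve by backward induction (Management leads).
- X: Union compares 2, 15, 2 and picks Firm; Management would get 7.
- Y: Union compares 1, 8, 13 and picks Hard; Management would get 7.
- Z: Union compares 5, 12, 13 and picks Hard; Management would get 8.
Management's induced payoffs are 7, 7, 8, so Management commits to Z. Subgame-perfect outcome: (Hard, Z) with payoffs (13, 8).
For the simultaneous game, intersect best replies.
Union's best replies: X→Firm; Y→Hard; Z→Hard.
Management's best replies: Soft→X; Firm→X; Hard→X.
Only (Firm, X) has each player best-responding; Nash payoffs (15, 7).
Management's commitment gain: 8 − 7 = 1.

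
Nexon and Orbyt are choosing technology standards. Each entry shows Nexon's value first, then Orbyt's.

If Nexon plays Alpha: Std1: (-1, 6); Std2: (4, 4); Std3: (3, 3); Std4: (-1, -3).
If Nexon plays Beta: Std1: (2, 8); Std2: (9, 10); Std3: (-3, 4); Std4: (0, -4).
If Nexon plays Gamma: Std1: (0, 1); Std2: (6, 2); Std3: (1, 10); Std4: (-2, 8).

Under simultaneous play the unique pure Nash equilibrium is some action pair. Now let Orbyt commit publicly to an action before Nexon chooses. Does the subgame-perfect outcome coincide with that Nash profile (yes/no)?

yes

Nexon best-responds to each possible Orbyt move:
- Std1: Nexon compares -1, 2, 0 and picks Beta; Orbyt would get 8.
- Std2: Nexon compares 4, 9, 6 and picks Beta; Orbyt would get 10.
- Std3: Nexon compares 3, -3, 1 and picks Alpha; Orbyt would get 3.
- Std4: Nexon compares -1, 0, -2 and picks Beta; Orbyt would get -4.
Among 8, 10, 3, -4, the best is 10 at Std2. Subgame-perfect outcome: (Beta, Std2) with payoffs (9, 10).
For the simultaneous game, intersect best replies.
Nexon's best replies: Std1→Beta; Std2→Beta; Std3→Alpha; Std4→Beta.
Orbyt's best replies: Alpha→Std1; Beta→Std2; Gamma→Std3.
The unique mutual best reply is (Beta, Std2), giving (9, 10).
Sequential outcome (Beta, Std2) coincides with the Nash profile (Beta, Std2).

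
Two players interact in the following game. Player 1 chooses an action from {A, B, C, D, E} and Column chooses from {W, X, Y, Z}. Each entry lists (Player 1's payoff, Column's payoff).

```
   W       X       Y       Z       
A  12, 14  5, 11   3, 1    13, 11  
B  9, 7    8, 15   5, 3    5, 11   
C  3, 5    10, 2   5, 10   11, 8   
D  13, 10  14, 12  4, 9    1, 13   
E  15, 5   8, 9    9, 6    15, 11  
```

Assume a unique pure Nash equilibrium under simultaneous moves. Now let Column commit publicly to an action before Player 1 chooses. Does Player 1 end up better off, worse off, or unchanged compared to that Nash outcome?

worse off

Work backward from Player 1's decision.
- W → Player 1 plays E (best of 12, 9, 3, 13, 15); Column gets 5.
- X → Player 1 plays D (best of 5, 8, 10, 14, 8); Column gets 12.
- Y → Player 1 plays E (best of 3, 5, 5, 4, 9); Column gets 6.
- Z → Player 1 plays E (best of 13, 5, 11, 1, 15); Column gets 11.
Among 5, 12, 6, 11, the best is 12 at X. Subgame-perfect outcome: (D, X) with payoffs (14, 12).
Now find the simultaneous Nash equilibrium.
Player 1's best replies: W→E; X→D; Y→E; Z→E.
Column's best replies: A→W; B→X; C→Y; D→Z; E→Z.
The unique mutual best reply is (E, Z), giving (15, 11).
Player 1 earns 14 sequentially versus 15 at the Nash outcome: worse off.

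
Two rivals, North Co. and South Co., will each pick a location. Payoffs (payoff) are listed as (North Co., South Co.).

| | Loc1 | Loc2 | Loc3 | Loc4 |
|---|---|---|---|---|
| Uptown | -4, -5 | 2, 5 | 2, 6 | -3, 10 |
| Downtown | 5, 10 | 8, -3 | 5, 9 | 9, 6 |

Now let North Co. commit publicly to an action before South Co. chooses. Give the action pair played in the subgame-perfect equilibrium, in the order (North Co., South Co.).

Backward induction with North Co. moving first.
- Uptown → South Co. plays Loc4 (best of -5, 5, 6, 10); North Co. gets -3.
- Downtown → South Co. plays Loc1 (best of 10, -3, 9, 6); North Co. gets 5.
Among -3, 5, the best is 5 at Downtown. Subgame-perfect outcome: (Downtown, Loc1) with payoffs (5, 10).

(Downtown, Loc1)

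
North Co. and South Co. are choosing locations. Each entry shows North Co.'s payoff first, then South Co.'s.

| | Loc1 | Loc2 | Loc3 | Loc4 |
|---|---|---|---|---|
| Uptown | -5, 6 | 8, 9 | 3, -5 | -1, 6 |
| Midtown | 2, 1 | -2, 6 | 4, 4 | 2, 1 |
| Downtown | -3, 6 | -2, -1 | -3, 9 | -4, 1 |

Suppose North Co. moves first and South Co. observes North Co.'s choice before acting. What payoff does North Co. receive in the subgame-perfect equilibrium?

Solve by backward induction (North Co. leads).
- Uptown → South Co. plays Loc2 (best of 6, 9, -5, 6); North Co. gets 8.
- Midtown → South Co. plays Loc2 (best of 1, 6, 4, 1); North Co. gets -2.
- Downtown → South Co. plays Loc3 (best of 6, -1, 9, 1); North Co. gets -3.
Maximizing over 8, -2, -3, North Co. chooses Uptown. Subgame-perfect outcome: (Uptown, Loc2) with payoffs (8, 9).

8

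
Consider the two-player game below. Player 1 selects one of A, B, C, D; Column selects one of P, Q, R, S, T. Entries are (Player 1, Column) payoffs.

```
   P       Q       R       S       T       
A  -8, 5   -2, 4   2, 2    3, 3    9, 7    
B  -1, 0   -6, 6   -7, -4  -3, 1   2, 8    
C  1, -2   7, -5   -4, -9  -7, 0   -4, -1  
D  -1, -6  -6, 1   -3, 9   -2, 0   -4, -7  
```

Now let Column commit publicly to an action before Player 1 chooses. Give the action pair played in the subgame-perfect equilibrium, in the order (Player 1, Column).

(A, T)

Work backward from Player 1's decision.
- P → Player 1 plays C (best of -8, -1, 1, -1); Column gets -2.
- Q → Player 1 plays C (best of -2, -6, 7, -6); Column gets -5.
- R → Player 1 plays A (best of 2, -7, -4, -3); Column gets 2.
- S → Player 1 plays A (best of 3, -3, -7, -2); Column gets 3.
- T → Player 1 plays A (best of 9, 2, -4, -4); Column gets 7.
Column's induced payoffs are -2, -5, 2, 3, 7, so Column commits to T. Subgame-perfect outcome: (A, T) with payoffs (9, 7).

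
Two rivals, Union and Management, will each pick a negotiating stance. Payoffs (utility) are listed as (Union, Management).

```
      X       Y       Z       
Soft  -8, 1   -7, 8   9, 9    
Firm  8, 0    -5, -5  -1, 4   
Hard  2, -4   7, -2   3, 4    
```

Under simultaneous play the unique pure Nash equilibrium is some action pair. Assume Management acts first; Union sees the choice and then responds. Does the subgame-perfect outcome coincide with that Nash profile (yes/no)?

Work backward from Union's decision.
- X → Union plays Firm (best of -8, 8, 2); Management gets 0.
- Y → Union plays Hard (best of -7, -5, 7); Management gets -2.
- Z → Union plays Soft (best of 9, -1, 3); Management gets 9.
Maximizing over 0, -2, 9, Management chooses Z. Subgame-perfect outcome: (Soft, Z) with payoffs (9, 9).
Now find the simultaneous Nash equilibrium.
Union's best replies: X→Firm; Y→Hard; Z→Soft.
Management's best replies: Soft→Z; Firm→Z; Hard→Z.
Only (Soft, Z) has each player best-responding; Nash payoffs (9, 9).
Sequential outcome (Soft, Z) coincides with the Nash profile (Soft, Z).

yes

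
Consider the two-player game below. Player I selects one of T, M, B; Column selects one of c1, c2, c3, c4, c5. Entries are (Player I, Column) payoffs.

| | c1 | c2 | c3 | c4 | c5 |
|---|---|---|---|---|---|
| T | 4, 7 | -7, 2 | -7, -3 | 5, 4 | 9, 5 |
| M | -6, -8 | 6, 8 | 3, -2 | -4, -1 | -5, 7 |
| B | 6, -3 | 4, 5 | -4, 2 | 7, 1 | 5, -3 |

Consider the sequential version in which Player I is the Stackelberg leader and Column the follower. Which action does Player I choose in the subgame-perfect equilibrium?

M

Work backward from Column's decision.
- T → Column plays c1 (best of 7, 2, -3, 4, 5); Player I gets 4.
- M → Column plays c2 (best of -8, 8, -2, -1, 7); Player I gets 6.
- B → Column plays c2 (best of -3, 5, 2, 1, -3); Player I gets 4.
Among 4, 6, 4, the best is 6 at M. Subgame-perfect outcome: (M, c2) with payoffs (6, 8).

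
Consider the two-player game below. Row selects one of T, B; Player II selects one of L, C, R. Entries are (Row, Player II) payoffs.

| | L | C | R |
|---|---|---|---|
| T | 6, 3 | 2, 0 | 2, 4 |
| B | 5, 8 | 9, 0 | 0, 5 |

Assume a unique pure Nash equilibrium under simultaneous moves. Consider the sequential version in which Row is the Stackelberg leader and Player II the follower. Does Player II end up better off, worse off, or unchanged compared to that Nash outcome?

better off

Work backward from Player II's decision.
- T: Player II compares 3, 0, 4 and picks R; Row would get 2.
- B: Player II compares 8, 0, 5 and picks L; Row would get 5.
Row's induced payoffs are 2, 5, so Row commits to B. Subgame-perfect outcome: (B, L) with payoffs (5, 8).
Now find the simultaneous Nash equilibrium.
Row's best replies: L→T; C→B; R→T.
Player II's best replies: T→R; B→L.
Only (T, R) has each player best-responding; Nash payoffs (2, 4).
Player II earns 8 sequentially versus 4 at the Nash outcome: better off.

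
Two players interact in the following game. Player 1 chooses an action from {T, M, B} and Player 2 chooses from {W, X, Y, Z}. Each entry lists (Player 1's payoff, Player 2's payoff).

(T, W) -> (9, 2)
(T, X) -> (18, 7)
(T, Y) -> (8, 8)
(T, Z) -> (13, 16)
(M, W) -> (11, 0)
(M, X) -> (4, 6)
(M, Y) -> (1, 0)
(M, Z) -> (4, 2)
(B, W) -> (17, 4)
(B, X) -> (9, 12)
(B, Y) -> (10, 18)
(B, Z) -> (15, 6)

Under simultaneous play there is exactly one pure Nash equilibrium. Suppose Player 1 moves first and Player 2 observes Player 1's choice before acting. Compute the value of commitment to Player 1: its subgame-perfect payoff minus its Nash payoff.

3

Work backward from Player 2's decision.
- T: Player 2 compares 2, 7, 8, 16 and picks Z; Player 1 would get 13.
- M: Player 2 compares 0, 6, 0, 2 and picks X; Player 1 would get 4.
- B: Player 2 compares 4, 12, 18, 6 and picks Y; Player 1 would get 10.
Among 13, 4, 10, the best is 13 at T. Subgame-perfect outcome: (T, Z) with payoffs (13, 16).
For the simultaneous game, intersect best replies.
Player 1's best replies: W→B; X→T; Y→B; Z→B.
Player 2's best replies: T→Z; M→X; B→Y.
The unique mutual best reply is (B, Y), giving (10, 18).
Player 1's commitment gain: 13 − 10 = 3.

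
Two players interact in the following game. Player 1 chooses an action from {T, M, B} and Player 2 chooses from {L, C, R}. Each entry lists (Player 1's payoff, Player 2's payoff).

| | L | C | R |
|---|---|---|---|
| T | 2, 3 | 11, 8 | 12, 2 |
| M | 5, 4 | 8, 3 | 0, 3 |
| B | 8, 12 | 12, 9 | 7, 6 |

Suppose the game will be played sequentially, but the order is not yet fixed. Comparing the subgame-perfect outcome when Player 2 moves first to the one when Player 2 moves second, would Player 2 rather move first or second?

first

If Player 1 leads: Player 2's best replies are T→C, M→L, B→L; Player 1's induced payoffs 11, 5, 8; outcome (T, C), payoffs (11, 8).
If Player 2 leads: Player 1's best replies are L→B, C→B, R→T; Player 2's induced payoffs 12, 9, 2; outcome (B, L), payoffs (8, 12).
Player 2 gets 12 moving first and 8 moving second, so Player 2 prefers to move first.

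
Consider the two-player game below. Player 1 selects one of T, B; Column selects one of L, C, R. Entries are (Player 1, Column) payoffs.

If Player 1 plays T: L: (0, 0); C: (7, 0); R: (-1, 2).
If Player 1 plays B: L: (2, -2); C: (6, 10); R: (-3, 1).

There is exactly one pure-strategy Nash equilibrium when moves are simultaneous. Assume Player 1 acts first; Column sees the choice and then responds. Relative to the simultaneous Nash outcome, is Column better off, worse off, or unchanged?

better off

Backward induction with Player 1 moving first.
- T: BR = R, leader payoff -1.
- B: BR = C, leader payoff 6.
Maximizing over -1, 6, Player 1 chooses B. Subgame-perfect outcome: (B, C) with payoffs (6, 10).
Now find the simultaneous Nash equilibrium.
Player 1's best replies: L→B; C→T; R→T.
Column's best replies: T→R; B→C.
The unique mutual best reply is (T, R), giving (-1, 2).
Column earns 10 sequentially versus 2 at the Nash outcome: better off.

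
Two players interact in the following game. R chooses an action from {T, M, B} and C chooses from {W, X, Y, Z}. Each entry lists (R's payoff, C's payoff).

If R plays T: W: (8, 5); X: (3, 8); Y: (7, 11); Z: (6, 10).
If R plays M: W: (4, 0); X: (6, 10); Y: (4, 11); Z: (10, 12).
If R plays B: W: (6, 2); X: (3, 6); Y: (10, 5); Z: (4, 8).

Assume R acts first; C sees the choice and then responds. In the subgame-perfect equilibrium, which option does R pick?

Solve by backward induction (R leads).
- T: C compares 5, 8, 11, 10 and picks Y; R would get 7.
- M: C compares 0, 10, 11, 12 and picks Z; R would get 10.
- B: C compares 2, 6, 5, 8 and picks Z; R would get 4.
Among 7, 10, 4, the best is 10 at M. Subgame-perfect outcome: (M, Z) with payoffs (10, 12).

M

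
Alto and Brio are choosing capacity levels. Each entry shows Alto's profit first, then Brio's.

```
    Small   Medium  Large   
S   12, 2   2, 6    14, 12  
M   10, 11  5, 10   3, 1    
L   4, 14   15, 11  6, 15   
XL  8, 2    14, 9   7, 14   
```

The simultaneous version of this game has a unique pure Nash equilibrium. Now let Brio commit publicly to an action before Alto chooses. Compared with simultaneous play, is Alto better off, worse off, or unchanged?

unchanged

Solve by backward induction (Brio leads).
- Small: BR = S, leader payoff 2.
- Medium: BR = L, leader payoff 11.
- Large: BR = S, leader payoff 12.
Maximizing over 2, 11, 12, Brio chooses Large. Subgame-perfect outcome: (S, Large) with payoffs (14, 12).
Under simultaneous play:
Alto's best replies: Small→S; Medium→L; Large→S.
Brio's best replies: S→Large; M→Small; L→Large; XL→Large.
Only (S, Large) has each player best-responding; Nash payoffs (14, 12).
Alto earns 14 sequentially versus 14 at the Nash outcome: unchanged.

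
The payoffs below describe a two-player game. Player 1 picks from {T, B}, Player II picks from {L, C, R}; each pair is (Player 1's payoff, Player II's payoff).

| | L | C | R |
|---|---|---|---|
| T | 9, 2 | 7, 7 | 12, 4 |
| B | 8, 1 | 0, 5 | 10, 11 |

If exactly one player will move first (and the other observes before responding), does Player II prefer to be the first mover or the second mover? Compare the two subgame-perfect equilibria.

second

If Player 1 leads: Player II's best replies are T→C, B→R; Player 1's induced payoffs 7, 10; outcome (B, R), payoffs (10, 11).
If Player II leads: Player 1's best replies are L→T, C→T, R→T; Player II's induced payoffs 2, 7, 4; outcome (T, C), payoffs (7, 7).
Player II gets 7 moving first and 11 moving second, so Player II prefers to move second.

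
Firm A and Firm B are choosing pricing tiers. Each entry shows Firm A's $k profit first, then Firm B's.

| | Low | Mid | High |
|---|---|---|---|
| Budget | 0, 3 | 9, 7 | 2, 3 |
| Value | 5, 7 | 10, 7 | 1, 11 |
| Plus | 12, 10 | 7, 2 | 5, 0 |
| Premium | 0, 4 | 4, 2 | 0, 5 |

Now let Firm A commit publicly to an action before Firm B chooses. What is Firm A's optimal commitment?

Plus

Solve by backward induction (Firm A leads).
- Budget: BR = Mid, leader payoff 9.
- Value: BR = High, leader payoff 1.
- Plus: BR = Low, leader payoff 12.
- Premium: BR = High, leader payoff 0.
Maximizing over 9, 1, 12, 0, Firm A chooses Plus. Subgame-perfect outcome: (Plus, Low) with payoffs (12, 10).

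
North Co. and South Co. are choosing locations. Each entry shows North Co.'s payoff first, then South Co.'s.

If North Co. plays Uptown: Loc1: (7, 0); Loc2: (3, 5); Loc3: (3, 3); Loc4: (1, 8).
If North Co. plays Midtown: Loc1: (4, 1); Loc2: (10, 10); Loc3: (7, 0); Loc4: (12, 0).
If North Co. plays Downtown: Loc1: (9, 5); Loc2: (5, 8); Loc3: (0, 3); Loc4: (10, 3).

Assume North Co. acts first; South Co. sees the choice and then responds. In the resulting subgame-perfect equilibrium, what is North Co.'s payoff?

10

South Co. best-responds to each possible North Co. move:
- Uptown → South Co. plays Loc4 (best of 0, 5, 3, 8); North Co. gets 1.
- Midtown → South Co. plays Loc2 (best of 1, 10, 0, 0); North Co. gets 10.
- Downtown → South Co. plays Loc2 (best of 5, 8, 3, 3); North Co. gets 5.
Among 1, 10, 5, the best is 10 at Midtown. Subgame-perfect outcome: (Midtown, Loc2) with payoffs (10, 10).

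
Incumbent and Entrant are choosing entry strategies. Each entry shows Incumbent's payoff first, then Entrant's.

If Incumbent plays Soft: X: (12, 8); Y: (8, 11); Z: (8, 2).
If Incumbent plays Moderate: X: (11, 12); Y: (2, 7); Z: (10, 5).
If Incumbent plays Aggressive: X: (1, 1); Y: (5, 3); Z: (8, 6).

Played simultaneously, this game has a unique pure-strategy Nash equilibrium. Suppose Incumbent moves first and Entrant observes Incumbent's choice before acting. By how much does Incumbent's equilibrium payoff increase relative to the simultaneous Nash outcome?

3

Entrant best-responds to each possible Incumbent move:
- Soft: Entrant compares 8, 11, 2 and picks Y; Incumbent would get 8.
- Moderate: Entrant compares 12, 7, 5 and picks X; Incumbent would get 11.
- Aggressive: Entrant compares 1, 3, 6 and picks Z; Incumbent would get 8.
Incumbent's induced payoffs are 8, 11, 8, so Incumbent commits to Moderate. Subgame-perfect outcome: (Moderate, X) with payoffs (11, 12).
Under simultaneous play:
Incumbent's best replies: X→Soft; Y→Soft; Z→Moderate.
Entrant's best replies: Soft→Y; Moderate→X; Aggressive→Z.
Only (Soft, Y) has each player best-responding; Nash payoffs (8, 11).
Incumbent's commitment gain: 11 − 8 = 3.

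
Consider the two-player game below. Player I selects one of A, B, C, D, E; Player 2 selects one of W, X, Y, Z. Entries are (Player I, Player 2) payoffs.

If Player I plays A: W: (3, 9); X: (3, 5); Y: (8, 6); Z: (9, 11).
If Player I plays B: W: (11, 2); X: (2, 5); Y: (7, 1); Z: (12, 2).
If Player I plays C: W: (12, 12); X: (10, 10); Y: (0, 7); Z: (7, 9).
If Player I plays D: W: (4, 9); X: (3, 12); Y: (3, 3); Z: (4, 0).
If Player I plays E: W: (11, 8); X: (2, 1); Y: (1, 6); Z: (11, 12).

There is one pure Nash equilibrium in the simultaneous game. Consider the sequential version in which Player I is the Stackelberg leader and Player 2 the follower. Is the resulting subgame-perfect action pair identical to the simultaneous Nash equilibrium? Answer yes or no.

yes

Player 2 best-responds to each possible Player I move:
- A → Player 2 plays Z (best of 9, 5, 6, 11); Player I gets 9.
- B → Player 2 plays X (best of 2, 5, 1, 2); Player I gets 2.
- C → Player 2 plays W (best of 12, 10, 7, 9); Player I gets 12.
- D → Player 2 plays X (best of 9, 12, 3, 0); Player I gets 3.
- E → Player 2 plays Z (best of 8, 1, 6, 12); Player I gets 11.
Among 9, 2, 12, 3, 11, the best is 12 at C. Subgame-perfect outcome: (C, W) with payoffs (12, 12).
For the simultaneous game, intersect best replies.
Player I's best replies: W→C; X→C; Y→A; Z→B.
Player 2's best replies: A→Z; B→X; C→W; D→X; E→Z.
Only (C, W) has each player best-responding; Nash payoffs (12, 12).
Sequential outcome (C, W) coincides with the Nash profile (C, W).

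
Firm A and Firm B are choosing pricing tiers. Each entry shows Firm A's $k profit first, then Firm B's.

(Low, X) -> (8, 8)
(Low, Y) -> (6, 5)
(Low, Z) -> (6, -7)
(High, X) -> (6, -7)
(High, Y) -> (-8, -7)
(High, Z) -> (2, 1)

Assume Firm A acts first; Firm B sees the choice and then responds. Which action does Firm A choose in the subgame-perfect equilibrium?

Backward induction with Firm A moving first.
- Low: Firm B compares 8, 5, -7 and picks X; Firm A would get 8.
- High: Firm B compares -7, -7, 1 and picks Z; Firm A would get 2.
Among 8, 2, the best is 8 at Low. Subgame-perfect outcome: (Low, X) with payoffs (8, 8).

Low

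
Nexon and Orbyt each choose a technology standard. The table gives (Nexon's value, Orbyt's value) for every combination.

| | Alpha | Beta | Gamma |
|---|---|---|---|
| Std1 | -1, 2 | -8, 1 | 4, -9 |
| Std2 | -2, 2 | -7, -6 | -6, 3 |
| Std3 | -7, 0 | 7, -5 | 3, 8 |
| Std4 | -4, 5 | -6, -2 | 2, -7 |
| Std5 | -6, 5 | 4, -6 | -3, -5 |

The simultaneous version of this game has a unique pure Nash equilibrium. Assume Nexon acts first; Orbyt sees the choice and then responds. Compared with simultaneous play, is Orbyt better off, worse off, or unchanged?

Backward induction with Nexon moving first.
- Std1 → Orbyt plays Alpha (best of 2, 1, -9); Nexon gets -1.
- Std2 → Orbyt plays Gamma (best of 2, -6, 3); Nexon gets -6.
- Std3 → Orbyt plays Gamma (best of 0, -5, 8); Nexon gets 3.
- Std4 → Orbyt plays Alpha (best of 5, -2, -7); Nexon gets -4.
- Std5 → Orbyt plays Alpha (best of 5, -6, -5); Nexon gets -6.
Nexon's induced payoffs are -1, -6, 3, -4, -6, so Nexon commits to Std3. Subgame-perfect outcome: (Std3, Gamma) with payoffs (3, 8).
Now find the simultaneous Nash equilibrium.
Nexon's best replies: Alpha→Std1; Beta→Std3; Gamma→Std1.
Orbyt's best replies: Std1→Alpha; Std2→Gamma; Std3→Gamma; Std4→Alpha; Std5→Alpha.
Only (Std1, Alpha) has each player best-responding; Nash payoffs (-1, 2).
Orbyt earns 8 sequentially versus 2 at the Nash outcome: better off.

better off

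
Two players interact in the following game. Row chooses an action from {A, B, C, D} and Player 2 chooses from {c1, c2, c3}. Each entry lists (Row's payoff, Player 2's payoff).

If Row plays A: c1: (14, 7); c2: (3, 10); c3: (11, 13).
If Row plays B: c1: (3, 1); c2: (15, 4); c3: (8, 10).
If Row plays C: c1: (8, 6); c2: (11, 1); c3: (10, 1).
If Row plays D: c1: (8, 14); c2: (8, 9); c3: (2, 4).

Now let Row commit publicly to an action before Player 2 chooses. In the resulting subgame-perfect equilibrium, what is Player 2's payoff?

13

Backward induction with Row moving first.
- A: BR = c3, leader payoff 11.
- B: BR = c3, leader payoff 8.
- C: BR = c1, leader payoff 8.
- D: BR = c1, leader payoff 8.
Among 11, 8, 8, 8, the best is 11 at A. Subgame-perfect outcome: (A, c3) with payoffs (11, 13).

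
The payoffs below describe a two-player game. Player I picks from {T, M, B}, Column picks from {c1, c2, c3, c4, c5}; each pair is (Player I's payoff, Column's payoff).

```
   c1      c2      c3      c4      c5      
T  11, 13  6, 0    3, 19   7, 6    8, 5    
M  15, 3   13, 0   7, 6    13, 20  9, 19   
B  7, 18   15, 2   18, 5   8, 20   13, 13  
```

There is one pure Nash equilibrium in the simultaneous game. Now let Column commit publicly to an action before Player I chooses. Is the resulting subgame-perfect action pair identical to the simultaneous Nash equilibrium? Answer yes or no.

yes

Solve by backward induction (Column leads).
- c1 → Player I plays M (best of 11, 15, 7); Column gets 3.
- c2 → Player I plays B (best of 6, 13, 15); Column gets 2.
- c3 → Player I plays B (best of 3, 7, 18); Column gets 5.
- c4 → Player I plays M (best of 7, 13, 8); Column gets 20.
- c5 → Player I plays B (best of 8, 9, 13); Column gets 13.
Maximizing over 3, 2, 5, 20, 13, Column chooses c4. Subgame-perfect outcome: (M, c4) with payoffs (13, 20).
Now find the simultaneous Nash equilibrium.
Player I's best replies: c1→M; c2→B; c3→B; c4→M; c5→B.
Column's best replies: T→c3; M→c4; B→c4.
Only (M, c4) has each player best-responding; Nash payoffs (13, 20).
Sequential outcome (M, c4) coincides with the Nash profile (M, c4).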